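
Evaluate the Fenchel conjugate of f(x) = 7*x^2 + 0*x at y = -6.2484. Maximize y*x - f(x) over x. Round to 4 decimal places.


f*(y) = sup_x {y*x - a*x^2 - b*x} = sup_x {(y-b)*x - a*x^2}
FOC: (y - b) - 2a*x = 0 => x* = (y - b)/(2a)
x* = (-6.2484 - 0)/(2*7) = -0.4463
f*(-6.2484) = (y-b)^2/(4a) = (-6.2484 - 0)^2/(4*7)
= 39.0425/28 = 1.3944


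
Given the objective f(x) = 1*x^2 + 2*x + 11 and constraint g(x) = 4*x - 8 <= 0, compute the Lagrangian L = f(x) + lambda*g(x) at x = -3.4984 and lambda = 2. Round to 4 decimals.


Step 1: Evaluate f(x).
f(-3.4984) = 1*(-3.4984)^2 + 2*(-3.4984) + 11 = 16.242
Step 2: Evaluate g(x).
g(-3.4984) = 4*-3.4984 - 8 = -21.9936
Step 3: Compute Lagrangian.
L = 16.242 + 2*-21.9936 = -27.7452


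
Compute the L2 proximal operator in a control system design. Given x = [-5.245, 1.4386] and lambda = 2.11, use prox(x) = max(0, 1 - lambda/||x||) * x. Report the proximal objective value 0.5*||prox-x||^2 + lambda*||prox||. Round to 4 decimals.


Step 1: Compute ||x||.
||x|| = 5.4387
Step 2: Compute scaling factor.
scale = max(0, 1 - 2.11/5.4387) = 0.612
Step 3: prox(x) = [-3.2102, 0.8805]
||prox(x)|| = 3.3287
Step 4: Proximal objective.
0.5*||prox-x||^2 = 2.2261
lambda*||prox|| = 7.0236
Total = 9.2496


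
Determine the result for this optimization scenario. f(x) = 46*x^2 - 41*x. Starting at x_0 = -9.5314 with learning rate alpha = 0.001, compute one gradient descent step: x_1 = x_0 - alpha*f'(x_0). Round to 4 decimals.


We compute the gradient at x_0 and apply the update.
f'(x) = 92*x - 41
f'(-9.5314) = 92*-9.5314 - 41 = -917.8888
x_1 = -9.5314 - 0.001*-917.8888 = -8.6135


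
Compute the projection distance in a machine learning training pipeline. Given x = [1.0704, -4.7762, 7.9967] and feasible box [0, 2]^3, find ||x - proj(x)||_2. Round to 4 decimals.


Project each component onto [0, 2].
clip(1.0704) = 1.0704, clip(-4.7762) = 0.0, clip(7.9967) = 2.0
Projection = [1.0704, 0.0, 2.0]
Squared diffs: [0.0, 22.8121, 35.9604]
Distance = sqrt(58.7725) = 7.6663


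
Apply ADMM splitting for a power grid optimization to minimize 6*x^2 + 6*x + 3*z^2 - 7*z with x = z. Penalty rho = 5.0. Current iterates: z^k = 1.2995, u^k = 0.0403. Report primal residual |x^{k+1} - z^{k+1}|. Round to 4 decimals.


ADMM iteration with rho = 5.0, z^k = 1.2995, u^k = 0.0403
Step 1: x-update.
Minimize 6*x^2 + 6*x + (5.0/2)*(x - 1.2995 + 0.0403)^2
FOC: (2*6 + 5.0)*x = -6 + 5.0*(1.2995 - 0.0403)
x^{k+1} = 0.0174
Step 2: z-update.
Minimize 3*z^2 - 7*z + (5.0/2)*(0.0174 - z + 0.0403)^2
FOC: (2*3 + 5.0)*z = 7 + 5.0*(0.0174 + 0.0403)
z^{k+1} = 0.6626
Step 3: u-update.
u^{k+1} = 0.0403 + 0.0174 - 0.6626 = -0.6049
Step 4: Primal residual = |0.0174 - 0.6626| = 0.6452


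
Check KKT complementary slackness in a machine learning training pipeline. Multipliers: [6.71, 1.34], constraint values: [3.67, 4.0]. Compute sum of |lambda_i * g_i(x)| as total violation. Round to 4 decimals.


KKT complementary slackness check:
lambda_1 * g_1 = 6.71 * 3.67 = 24.6257
lambda_2 * g_2 = 1.34 * 4.0 = 5.36
Total violation = 24.6257 + 5.36 = 29.9857


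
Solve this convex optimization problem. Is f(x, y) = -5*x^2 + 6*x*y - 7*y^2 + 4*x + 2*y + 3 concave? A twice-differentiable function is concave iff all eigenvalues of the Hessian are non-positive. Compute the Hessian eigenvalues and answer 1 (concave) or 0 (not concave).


The Hessian of f(x,y) = -5*x^2 + 6*x*y - 7*y^2 + 4*x + 2*y + 3 is:
H = [[-10, 6], [6, -14]]
Trace = -10 - 14 = -24
Determinant = -10*-14 - (6)^2 = 104
Discriminant = (-24)^2 - 4*104 = 160.0
Eigenvalues: lambda_1 = -18.3246, lambda_2 = -5.6754
The function is concave.

1


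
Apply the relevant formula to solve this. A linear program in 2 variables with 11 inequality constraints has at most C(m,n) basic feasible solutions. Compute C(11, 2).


Each vertex corresponds to some choice of n active constraints out of m, so the number of vertices is at most C(m, n) = m! / (n!(m-n)!).
m = 11, n = 2
Numerator: 11 * 10
Denominator: 2! = 2
C(11, 2) = 55


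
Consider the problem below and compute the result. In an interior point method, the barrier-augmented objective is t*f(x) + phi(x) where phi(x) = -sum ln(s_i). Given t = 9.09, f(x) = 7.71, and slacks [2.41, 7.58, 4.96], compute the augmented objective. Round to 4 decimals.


Step 1: Compute log-barrier.
ln values: [0.8796, 2.0255, 1.6014]
phi = -(0.8796 + 2.0255 + 1.6014) = -4.5065
Step 2: Compute augmented objective.
t*f(x) = 9.09*7.71 = 70.0839
Total = 70.0839 - 4.5065 = 65.5774


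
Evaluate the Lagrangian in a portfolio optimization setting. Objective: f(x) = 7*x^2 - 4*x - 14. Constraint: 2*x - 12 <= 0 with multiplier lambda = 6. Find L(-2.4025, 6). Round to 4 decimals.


Step 1: Evaluate f(x).
f(-2.4025) = 7*(-2.4025)^2 - 4*(-2.4025) - 14 = 36.014
Step 2: Evaluate g(x).
g(-2.4025) = 2*-2.4025 - 12 = -16.805
Step 3: Compute Lagrangian.
L = 36.014 + 6*-16.805 = -64.816


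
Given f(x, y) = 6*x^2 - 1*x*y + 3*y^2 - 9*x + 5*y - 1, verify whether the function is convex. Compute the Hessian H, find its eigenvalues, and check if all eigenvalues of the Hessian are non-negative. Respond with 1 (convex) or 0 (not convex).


The Hessian of f(x,y) = 6*x^2 - 1*x*y + 3*y^2 - 9*x + 5*y - 1 is:
H = [[12, -1], [-1, 6]]
Trace = 12 + 6 = 18
Determinant = 12*6 - (-1)^2 = 71
Discriminant = (18)^2 - 4*71 = 40.0
Eigenvalues: lambda_1 = 5.8377, lambda_2 = 12.1623
The function is convex.

1


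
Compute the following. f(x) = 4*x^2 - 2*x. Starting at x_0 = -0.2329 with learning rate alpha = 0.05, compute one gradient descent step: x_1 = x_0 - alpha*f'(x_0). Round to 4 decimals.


We compute the gradient at x_0 and apply the update.
f'(x) = 8*x - 2
f'(-0.2329) = 8*-0.2329 - 2 = -3.8632
x_1 = -0.2329 - 0.05*-3.8632 = -0.0397


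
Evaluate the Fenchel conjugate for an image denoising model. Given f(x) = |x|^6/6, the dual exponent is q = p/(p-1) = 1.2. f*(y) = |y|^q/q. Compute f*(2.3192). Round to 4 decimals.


The conjugate exponent q satisfies 1/p + 1/q = 1.
p = 6, so q = 6/(6 - 1) = 1.2
|y|^q = 2.3192^1.2 = 2.7441
f*(2.3192) = 2.7441 / 1.2 = 2.2868


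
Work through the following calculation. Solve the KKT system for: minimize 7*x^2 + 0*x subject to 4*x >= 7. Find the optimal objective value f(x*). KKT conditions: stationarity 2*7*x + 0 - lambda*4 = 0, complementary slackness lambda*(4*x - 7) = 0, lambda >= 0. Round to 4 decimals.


Step 1: Try lambda = 0 (constraint inactive).
x_unc = 0/(2*7) = 0.0
Check: 4*0.0 = 0.0 < 7 -- violated!
Step 2: Constraint must be active: 4*x = 7
x* = 7/4 = 1.75
lambda = (2*7*1.75 + 0)/4 = 6.125
Step 3: Compute optimal value.
f(x*) = 7*1.75^2 + 0*1.75 = 21.4375


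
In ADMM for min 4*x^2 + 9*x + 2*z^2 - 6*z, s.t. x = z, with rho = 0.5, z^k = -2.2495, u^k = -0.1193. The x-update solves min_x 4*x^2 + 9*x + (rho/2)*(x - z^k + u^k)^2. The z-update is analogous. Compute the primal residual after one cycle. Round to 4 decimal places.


ADMM iteration with rho = 0.5, z^k = -2.2495, u^k = -0.1193
Step 1: x-update.
Minimize 4*x^2 + 9*x + (0.5/2)*(x + 2.2495 - 0.1193)^2
FOC: (2*4 + 0.5)*x = -9 + 0.5*(-2.2495 + 0.1193)
x^{k+1} = -1.1841
Step 2: z-update.
Minimize 2*z^2 - 6*z + (0.5/2)*(-1.1841 - z - 0.1193)^2
FOC: (2*2 + 0.5)*z = 6 + 0.5*(-1.1841 - 0.1193)
z^{k+1} = 1.1885
Step 3: u-update.
u^{k+1} = -0.1193 - 1.1841 - 1.1885 = -2.4919
Step 4: Primal residual = |-1.1841 - 1.1885| = 2.3726


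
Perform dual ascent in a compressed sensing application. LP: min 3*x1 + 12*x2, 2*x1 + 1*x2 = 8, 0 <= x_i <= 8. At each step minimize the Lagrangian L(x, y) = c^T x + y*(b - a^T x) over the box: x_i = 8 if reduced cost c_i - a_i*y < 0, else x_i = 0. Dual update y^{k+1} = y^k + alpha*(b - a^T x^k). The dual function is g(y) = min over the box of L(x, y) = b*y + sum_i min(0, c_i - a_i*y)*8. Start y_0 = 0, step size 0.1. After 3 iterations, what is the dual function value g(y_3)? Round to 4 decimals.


Dual ascent for LP: min 3*x1 + 12*x2, 2*x1 + 1*x2 = 8, 0 <= x_i <= 8
Step 1: y^k = 0.0, reduced costs: (3.0, 12.0)
  x^k = (0.0, 0.0), subgradient = b - a^T x = 8.0
  y^{k+1} = 0.0 + 0.1*8.0 = 0.8
Step 2: y^k = 0.8, reduced costs: (1.4, 11.2)
  x^k = (0.0, 0.0), subgradient = b - a^T x = 8.0
  y^{k+1} = 0.8 + 0.1*8.0 = 1.6
Step 3: y^k = 1.6, reduced costs: (-0.2, 10.4)
  x^k = (8.0, 0.0), subgradient = b - a^T x = -8.0
  y^{k+1} = 1.6 + 0.1*-8.0 = 0.8
Dual objective at y_3 = 0.8: reduced costs (1.4, 11.2), box minimizer x = (0.0, 0.0)
g(y_3) = b*y + (c1 - a1*y)*x1 + (c2 - a2*y)*x2 = 8*0.8 + 1.4*0.0 + 11.2*0.0 = 6.4 + 0.0 + 0.0 = 6.4


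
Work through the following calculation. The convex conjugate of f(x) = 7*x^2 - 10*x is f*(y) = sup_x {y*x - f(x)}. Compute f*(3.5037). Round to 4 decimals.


f*(y) = sup_x {y*x - a*x^2 - b*x} = sup_x {(y-b)*x - a*x^2}
FOC: (y - b) - 2a*x = 0 => x* = (y - b)/(2a)
x* = (3.5037 + 10)/(2*7) = 0.9646
f*(3.5037) = (y-b)^2/(4a) = (3.5037 + 10)^2/(4*7)
= 182.3499/28 = 6.5125


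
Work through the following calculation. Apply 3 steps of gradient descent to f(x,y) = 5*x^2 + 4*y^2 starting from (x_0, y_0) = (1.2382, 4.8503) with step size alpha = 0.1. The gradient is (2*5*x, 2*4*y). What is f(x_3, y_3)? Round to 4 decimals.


Gradient descent on f(x,y) = 5*x^2 + 4*y^2.
Starting point: (1.2382, 4.8503), alpha = 0.1
Step 1: grad_x = 2*5*1.2382 = 12.382, grad_y = 2*4*4.8503 = 38.8024
  x_1 = 1.2382 - 0.1*12.382 = 0.0
  y_1 = 4.8503 - 0.1*38.8024 = 0.9701
Step 2: grad_x = 2*5*0.0 = 0.0, grad_y = 2*4*0.9701 = 7.7605
  x_2 = 0.0 - 0.1*0.0 = 0.0
  y_2 = 0.9701 - 0.1*7.7605 = 0.194
Step 3: grad_x = 2*5*0.0 = 0.0, grad_y = 2*4*0.194 = 1.5521
  x_3 = 0.0 - 0.1*0.0 = 0.0
  y_3 = 0.194 - 0.1*1.5521 = 0.0388
f(0.0, 0.0388) = 5*0.0^2 + 4*0.0388^2 = 0.006


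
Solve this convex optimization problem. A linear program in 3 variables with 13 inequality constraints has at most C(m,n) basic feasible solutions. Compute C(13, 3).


Each vertex corresponds to some choice of n active constraints out of m, so the number of vertices is at most C(m, n) = m! / (n!(m-n)!).
m = 13, n = 3
Numerator: 13 * 12 * 11
Denominator: 3! = 6
C(13, 3) = 286


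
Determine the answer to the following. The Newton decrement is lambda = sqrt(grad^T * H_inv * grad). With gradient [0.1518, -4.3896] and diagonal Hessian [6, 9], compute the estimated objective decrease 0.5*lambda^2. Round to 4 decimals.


Step 1: H is diagonal, so H^(-1) * g = [0.0253, -0.4877].
Step 2: g^T H^(-1) g = sum_i g_i^2 / H_ii
  = (0.1518)^2/6 + (-4.3896)^2/9
  = 0.0038 + 2.141 = 2.1448
Step 3: Objective decrease = 0.5 * g^T H^(-1) g = 1.0724


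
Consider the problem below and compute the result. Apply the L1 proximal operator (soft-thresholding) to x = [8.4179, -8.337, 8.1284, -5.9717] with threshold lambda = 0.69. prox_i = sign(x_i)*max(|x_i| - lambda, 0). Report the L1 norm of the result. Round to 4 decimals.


Soft-thresholding with lambda = 0.69:
prox(8.4179) = sign(8.4179)*max(|8.4179| - 0.69, 0) = 7.7279
prox(-8.337) = sign(-8.337)*max(|-8.337| - 0.69, 0) = -7.647
prox(8.1284) = sign(8.1284)*max(|8.1284| - 0.69, 0) = 7.4384
prox(-5.9717) = sign(-5.9717)*max(|-5.9717| - 0.69, 0) = -5.2817
prox(x) = [7.7279, -7.647, 7.4384, -5.2817]
||prox(x)||_1 = 7.7279 + 7.647 + 7.4384 + 5.2817 = 28.095


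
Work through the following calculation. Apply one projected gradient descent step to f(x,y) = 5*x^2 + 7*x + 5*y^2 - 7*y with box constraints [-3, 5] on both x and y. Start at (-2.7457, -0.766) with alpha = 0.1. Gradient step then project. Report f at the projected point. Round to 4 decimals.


Step 1: Compute gradient at (-2.7457, -0.766).
grad_x = 2*5*-2.7457 + 7 = -20.457
grad_y = 2*5*-0.766 - 7 = -14.66
Step 2: Gradient step.
x_raw = -2.7457 - 0.1*-20.457 = -0.7
y_raw = -0.766 - 0.1*-14.66 = 0.7
Step 3: Project onto [-3, 5].
x_proj = clip(-0.7) = -0.7
y_proj = clip(0.7) = 0.7
Step 4: Evaluate f.
f(-0.7, 0.7) = -4.9


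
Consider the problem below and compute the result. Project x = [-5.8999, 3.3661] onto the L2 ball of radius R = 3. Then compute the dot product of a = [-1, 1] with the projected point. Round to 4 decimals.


Step 1: Compute ||x|| (intermediates to 6 decimals).
||x|| = sqrt((-5.8999)^2 + 3.3661^2) = 6.792603
Step 2: Project.
Since ||x|| > R, scale = R/||x|| = 3/6.792603 = 0.441657, proj(x) = scale * x
proj(x) = [-2.605732, 1.486662]
Step 3: Dot product.
a^T * proj(x) = -1*(-2.605732) + 1*1.486662 = 4.0924


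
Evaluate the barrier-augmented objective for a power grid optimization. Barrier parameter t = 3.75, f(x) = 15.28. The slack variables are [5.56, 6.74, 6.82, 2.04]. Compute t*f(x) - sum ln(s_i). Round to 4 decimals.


Step 1: Compute log-barrier.
ln values: [1.7156, 1.9081, 1.9199, 0.7129]
phi = -(1.7156 + 1.9081 + 1.9199 + 0.7129) = -6.2565
Step 2: Compute augmented objective.
t*f(x) = 3.75*15.28 = 57.3
Total = 57.3 - 6.2565 = 51.0435


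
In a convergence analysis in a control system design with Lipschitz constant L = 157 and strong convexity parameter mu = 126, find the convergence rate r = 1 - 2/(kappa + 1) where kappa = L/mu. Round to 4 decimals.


Step 1: Compute the condition number.
kappa = L/mu = 157/126 = 1.246
Step 2: Compute the convergence rate.
r = 1 - 2/(kappa + 1) = 1 - 2*mu/(L + mu) = (L - mu)/(L + mu) = 31/283 = 0.1095


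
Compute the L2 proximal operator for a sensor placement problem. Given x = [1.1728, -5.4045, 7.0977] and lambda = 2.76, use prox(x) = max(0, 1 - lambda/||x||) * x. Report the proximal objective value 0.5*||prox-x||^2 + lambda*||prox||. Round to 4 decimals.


Step 1: Compute ||x||.
||x|| = 8.9979
Step 2: Compute scaling factor.
scale = max(0, 1 - 2.76/8.9979) = 0.6933
Step 3: prox(x) = [0.8131, -3.7467, 4.9206]
||prox(x)|| = 6.2379
Step 4: Proximal objective.
0.5*||prox-x||^2 = 3.8088
lambda*||prox|| = 17.2166
Total = 21.0253


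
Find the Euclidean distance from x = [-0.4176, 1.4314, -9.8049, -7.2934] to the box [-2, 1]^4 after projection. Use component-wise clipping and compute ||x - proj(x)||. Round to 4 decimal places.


Project each component onto [-2, 1].
clip(-0.4176) = -0.4176, clip(1.4314) = 1.0, clip(-9.8049) = -2.0, clip(-7.2934) = -2.0
Projection = [-0.4176, 1.0, -2.0, -2.0]
Squared diffs: [0.0, 0.1861, 60.9165, 28.0201]
Distance = sqrt(89.1227) = 9.4405


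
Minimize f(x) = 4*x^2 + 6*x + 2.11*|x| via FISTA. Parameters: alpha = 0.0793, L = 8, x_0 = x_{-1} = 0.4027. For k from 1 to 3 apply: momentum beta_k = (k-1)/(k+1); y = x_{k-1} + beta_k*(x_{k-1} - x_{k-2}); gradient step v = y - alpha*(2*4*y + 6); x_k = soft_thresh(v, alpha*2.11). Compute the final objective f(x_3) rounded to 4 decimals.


FISTA on f(x) = 4*x^2 + 6*x + 2.11*|x|
L = 8, alpha = 0.0793
Iteration 1: beta = 0.0, y = 0.4027 + 0.0*(0.4027 - 0.4027) = 0.4027
  grad(y) = 9.2216, v = y - alpha*grad = -0.3286
  prox(v) = soft_thresh(-0.3286, 0.1673) = -0.1612
Iteration 2: beta = 0.3333, y = -0.1612 + 0.3333*(-0.1612 - 0.4027) = -0.3492
  grad(y) = 3.2061, v = y - alpha*grad = -0.6035
  prox(v) = soft_thresh(-0.6035, 0.1673) = -0.4362
Iteration 3: beta = 0.5, y = -0.4362 + 0.5*(-0.4362 + 0.1612) = -0.5736
  grad(y) = 1.4111, v = y - alpha*grad = -0.6855
  prox(v) = soft_thresh(-0.6855, 0.1673) = -0.5182
f(x_3) = 4*(-0.5182)^2 + 6*(-0.5182) + 2.11*|-0.5182| = -0.9417


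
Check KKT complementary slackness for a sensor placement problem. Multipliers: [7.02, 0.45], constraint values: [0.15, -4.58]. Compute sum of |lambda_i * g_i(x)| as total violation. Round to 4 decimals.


KKT complementary slackness check:
lambda_1 * g_1 = 7.02 * 0.15 = 1.053
lambda_2 * g_2 = 0.45 * -4.58 = -2.061
Total violation = 1.053 + 2.061 = 3.114


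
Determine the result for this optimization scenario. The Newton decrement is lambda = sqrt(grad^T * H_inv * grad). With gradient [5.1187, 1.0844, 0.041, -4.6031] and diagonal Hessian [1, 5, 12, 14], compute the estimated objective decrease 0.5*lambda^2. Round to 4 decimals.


Step 1: H is diagonal, so H^(-1) * g = [5.1187, 0.2169, 0.0034, -0.3288].
Step 2: g^T H^(-1) g = sum_i g_i^2 / H_ii
  = (5.1187)^2/1 + (1.0844)^2/5 + (0.041)^2/12 + (-4.6031)^2/14
  = 26.2011 + 0.2352 + 0.0001 + 1.5135 = 27.9499
Step 3: Objective decrease = 0.5 * g^T H^(-1) g = 13.9749


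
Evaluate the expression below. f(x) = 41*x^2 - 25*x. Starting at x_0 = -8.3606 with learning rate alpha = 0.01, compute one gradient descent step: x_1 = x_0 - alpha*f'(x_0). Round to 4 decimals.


We compute the gradient at x_0 and apply the update.
f'(x) = 82*x - 25
f'(-8.3606) = 82*-8.3606 - 25 = -710.5692
x_1 = -8.3606 - 0.01*-710.5692 = -1.2549


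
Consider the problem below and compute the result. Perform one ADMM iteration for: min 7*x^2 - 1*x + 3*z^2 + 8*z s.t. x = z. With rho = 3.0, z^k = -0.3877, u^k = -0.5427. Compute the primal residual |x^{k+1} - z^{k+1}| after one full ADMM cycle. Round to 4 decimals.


ADMM iteration with rho = 3.0, z^k = -0.3877, u^k = -0.5427
Step 1: x-update.
Minimize 7*x^2 - 1*x + (3.0/2)*(x + 0.3877 - 0.5427)^2
FOC: (2*7 + 3.0)*x = 1 + 3.0*(-0.3877 + 0.5427)
x^{k+1} = 0.0862
Step 2: z-update.
Minimize 3*z^2 + 8*z + (3.0/2)*(0.0862 - z - 0.5427)^2
FOC: (2*3 + 3.0)*z = -8 + 3.0*(0.0862 - 0.5427)
z^{k+1} = -1.0411
Step 3: u-update.
u^{k+1} = -0.5427 + 0.0862 + 1.0411 = 0.5845
Step 4: Primal residual = |0.0862 + 1.0411| = 1.1272


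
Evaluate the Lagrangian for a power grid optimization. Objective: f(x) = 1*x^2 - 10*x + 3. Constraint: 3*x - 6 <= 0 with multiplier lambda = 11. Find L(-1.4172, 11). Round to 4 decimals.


Step 1: Evaluate f(x).
f(-1.4172) = 1*(-1.4172)^2 - 10*(-1.4172) + 3 = 19.1805
Step 2: Evaluate g(x).
g(-1.4172) = 3*-1.4172 - 6 = -10.2516
Step 3: Compute Lagrangian.
L = 19.1805 + 11*-10.2516 = -93.5871


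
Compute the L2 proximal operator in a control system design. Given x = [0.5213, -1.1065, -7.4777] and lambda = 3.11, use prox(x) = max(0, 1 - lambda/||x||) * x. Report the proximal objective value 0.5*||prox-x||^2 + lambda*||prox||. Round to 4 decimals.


Step 1: Compute ||x||.
||x|| = 7.5771
Step 2: Compute scaling factor.
scale = max(0, 1 - 3.11/7.5771) = 0.5896
Step 3: prox(x) = [0.3073, -0.6523, -4.4085]
||prox(x)|| = 4.4671
Step 4: Proximal objective.
0.5*||prox-x||^2 = 4.8361
lambda*||prox|| = 13.8927
Total = 18.7287


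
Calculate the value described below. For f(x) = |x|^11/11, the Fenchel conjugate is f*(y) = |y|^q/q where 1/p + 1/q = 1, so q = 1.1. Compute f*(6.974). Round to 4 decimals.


The conjugate exponent q satisfies 1/p + 1/q = 1.
p = 11, so q = 11/(11 - 1) = 1.1
|y|^q = 6.974^1.1 = 8.469
f*(6.974) = 8.469 / 1.1 = 7.6991


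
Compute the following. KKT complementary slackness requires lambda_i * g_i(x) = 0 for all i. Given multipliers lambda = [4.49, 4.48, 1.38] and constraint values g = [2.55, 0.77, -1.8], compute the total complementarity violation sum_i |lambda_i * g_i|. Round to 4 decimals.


KKT complementary slackness check:
lambda_1 * g_1 = 4.49 * 2.55 = 11.4495
lambda_2 * g_2 = 4.48 * 0.77 = 3.4496
lambda_3 * g_3 = 1.38 * -1.8 = -2.484
Total violation = 11.4495 + 3.4496 + 2.484 = 17.3831


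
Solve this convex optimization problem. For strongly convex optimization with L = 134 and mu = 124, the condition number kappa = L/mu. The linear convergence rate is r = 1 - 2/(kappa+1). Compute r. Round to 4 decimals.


Step 1: Compute the condition number.
kappa = L/mu = 134/124 = 1.0806
Step 2: Compute the convergence rate.
r = 1 - 2/(kappa + 1) = 1 - 2*mu/(L + mu) = (L - mu)/(L + mu) = 10/258 = 0.0388


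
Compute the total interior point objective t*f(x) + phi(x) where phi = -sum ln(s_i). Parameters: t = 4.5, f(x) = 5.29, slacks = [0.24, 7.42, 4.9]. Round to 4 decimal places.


Step 1: Compute log-barrier.
ln values: [-1.4271, 2.0042, 1.5892]
phi = -(-1.4271 + 2.0042 + 1.5892) = -2.1663
Step 2: Compute augmented objective.
t*f(x) = 4.5*5.29 = 23.805
Total = 23.805 - 2.1663 = 21.6387


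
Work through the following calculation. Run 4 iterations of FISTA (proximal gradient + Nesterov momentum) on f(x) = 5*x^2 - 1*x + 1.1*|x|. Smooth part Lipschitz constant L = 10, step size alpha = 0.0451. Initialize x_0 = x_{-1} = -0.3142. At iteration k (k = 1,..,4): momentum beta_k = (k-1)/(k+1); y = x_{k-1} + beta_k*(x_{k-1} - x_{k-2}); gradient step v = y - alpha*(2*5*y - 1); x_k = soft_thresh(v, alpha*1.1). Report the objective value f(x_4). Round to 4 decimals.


FISTA on f(x) = 5*x^2 - 1*x + 1.1*|x|
L = 10, alpha = 0.0451
Iteration 1: beta = 0.0, y = -0.3142 + 0.0*(-0.3142 + 0.3142) = -0.3142
  grad(y) = -4.142, v = y - alpha*grad = -0.1274
  prox(v) = soft_thresh(-0.1274, 0.0496) = -0.0778
Iteration 2: beta = 0.3333, y = -0.0778 + 0.3333*(-0.0778 + 0.3142) = 0.001
  grad(y) = -0.9898, v = y - alpha*grad = 0.0457
  prox(v) = soft_thresh(0.0457, 0.0496) = 0.0
Iteration 3: beta = 0.5, y = 0.0 + 0.5*(0.0 + 0.0778) = 0.0389
  grad(y) = -0.6111, v = y - alpha*grad = 0.0665
  prox(v) = soft_thresh(0.0665, 0.0496) = 0.0168
Iteration 4: beta = 0.6, y = 0.0168 + 0.6*(0.0168 - 0.0) = 0.0269
  grad(y) = -0.7305, v = y - alpha*grad = 0.0599
  prox(v) = soft_thresh(0.0599, 0.0496) = 0.0103
f(x_4) = 5*0.0103^2 - 1*0.0103 + 1.1*|0.0103| = 0.0016


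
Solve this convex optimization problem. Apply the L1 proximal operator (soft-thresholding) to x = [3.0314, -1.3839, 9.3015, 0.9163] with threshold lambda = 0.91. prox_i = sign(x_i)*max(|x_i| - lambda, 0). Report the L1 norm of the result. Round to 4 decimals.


Soft-thresholding with lambda = 0.91:
prox(3.0314) = sign(3.0314)*max(|3.0314| - 0.91, 0) = 2.1214
prox(-1.3839) = sign(-1.3839)*max(|-1.3839| - 0.91, 0) = -0.4739
prox(9.3015) = sign(9.3015)*max(|9.3015| - 0.91, 0) = 8.3915
prox(0.9163) = sign(0.9163)*max(|0.9163| - 0.91, 0) = 0.0063
prox(x) = [2.1214, -0.4739, 8.3915, 0.0063]
||prox(x)||_1 = 2.1214 + 0.4739 + 8.3915 + 0.0063 = 10.9931


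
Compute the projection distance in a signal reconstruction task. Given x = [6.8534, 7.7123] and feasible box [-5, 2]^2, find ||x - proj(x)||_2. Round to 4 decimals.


Project each component onto [-5, 2].
clip(6.8534) = 2.0, clip(7.7123) = 2.0
Projection = [2.0, 2.0]
Squared diffs: [23.5555, 32.6304]
Distance = sqrt(56.1859) = 7.4957


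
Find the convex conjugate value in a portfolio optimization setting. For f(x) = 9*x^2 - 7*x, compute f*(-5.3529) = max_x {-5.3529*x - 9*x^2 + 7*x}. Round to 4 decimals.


f*(y) = sup_x {y*x - a*x^2 - b*x} = sup_x {(y-b)*x - a*x^2}
FOC: (y - b) - 2a*x = 0 => x* = (y - b)/(2a)
x* = (-5.3529 + 7)/(2*9) = 0.0915
f*(-5.3529) = (y-b)^2/(4a) = (-5.3529 + 7)^2/(4*9)
= 2.7129/36 = 0.0754


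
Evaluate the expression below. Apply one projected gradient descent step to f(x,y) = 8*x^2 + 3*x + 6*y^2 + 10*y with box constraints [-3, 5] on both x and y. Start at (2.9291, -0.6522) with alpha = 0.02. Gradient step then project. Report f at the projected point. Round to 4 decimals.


Step 1: Compute gradient at (2.9291, -0.6522).
grad_x = 2*8*2.9291 + 3 = 49.8656
grad_y = 2*6*-0.6522 + 10 = 2.1736
Step 2: Gradient step.
x_raw = 2.9291 - 0.02*49.8656 = 1.9318
y_raw = -0.6522 - 0.02*2.1736 = -0.6957
Step 3: Project onto [-3, 5].
x_proj = clip(1.9318) = 1.9318
y_proj = clip(-0.6957) = -0.6957
Step 4: Evaluate f.
f(1.9318, -0.6957) = 31.5968


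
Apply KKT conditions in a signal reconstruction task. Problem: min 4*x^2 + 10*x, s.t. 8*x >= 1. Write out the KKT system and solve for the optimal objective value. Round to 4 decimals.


Step 1: Try lambda = 0 (constraint inactive).
x_unc = -10/(2*4) = -1.25
Check: 8*-1.25 = -10.0 < 1 -- violated!
Step 2: Constraint must be active: 8*x = 1
x* = 1/8 = 0.125
lambda = (2*4*0.125 + 10)/8 = 1.375
Step 3: Compute optimal value.
f(x*) = 4*0.125^2 + 10*0.125 = 1.3125


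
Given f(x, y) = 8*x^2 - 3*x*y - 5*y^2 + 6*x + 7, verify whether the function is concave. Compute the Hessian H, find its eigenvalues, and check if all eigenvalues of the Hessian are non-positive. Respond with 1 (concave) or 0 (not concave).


The Hessian of f(x,y) = 8*x^2 - 3*x*y - 5*y^2 + 6*x + 7 is:
H = [[16, -3], [-3, -10]]
Trace = 16 - 10 = 6
Determinant = 16*-10 - (-3)^2 = -169
Discriminant = (6)^2 - 4*-169 = 712.0
Eigenvalues: lambda_1 = -10.3417, lambda_2 = 16.3417
The function is not concave.

0


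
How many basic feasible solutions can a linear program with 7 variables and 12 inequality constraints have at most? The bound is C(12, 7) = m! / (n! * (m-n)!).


Each vertex corresponds to some choice of n active constraints out of m, so the number of vertices is at most C(m, n) = m! / (n!(m-n)!).
m = 12, n = 7
Numerator: 12 * 11 * 10 * 9 * 8 * 7 * 6
Denominator: 7! = 5040
C(12, 7) = 792


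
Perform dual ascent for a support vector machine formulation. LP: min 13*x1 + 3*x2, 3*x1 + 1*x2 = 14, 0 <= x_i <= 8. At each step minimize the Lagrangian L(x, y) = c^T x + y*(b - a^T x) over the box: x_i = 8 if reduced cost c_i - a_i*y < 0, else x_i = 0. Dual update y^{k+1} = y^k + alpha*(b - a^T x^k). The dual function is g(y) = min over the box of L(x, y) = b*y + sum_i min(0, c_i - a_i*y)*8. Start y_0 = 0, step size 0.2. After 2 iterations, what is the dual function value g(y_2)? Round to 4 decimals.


Dual ascent for LP: min 13*x1 + 3*x2, 3*x1 + 1*x2 = 14, 0 <= x_i <= 8
Step 1: y^k = 0.0, reduced costs: (13.0, 3.0)
  x^k = (0.0, 0.0), subgradient = b - a^T x = 14.0
  y^{k+1} = 0.0 + 0.2*14.0 = 2.8
Step 2: y^k = 2.8, reduced costs: (4.6, 0.2)
  x^k = (0.0, 0.0), subgradient = b - a^T x = 14.0
  y^{k+1} = 2.8 + 0.2*14.0 = 5.6
Dual objective at y_2 = 5.6: reduced costs (-3.8, -2.6), box minimizer x = (8.0, 8.0)
g(y_2) = b*y + (c1 - a1*y)*x1 + (c2 - a2*y)*x2 = 14*5.6 + (-3.8)*8.0 + (-2.6)*8.0 = 78.4 - 30.4 - 20.8 = 27.2


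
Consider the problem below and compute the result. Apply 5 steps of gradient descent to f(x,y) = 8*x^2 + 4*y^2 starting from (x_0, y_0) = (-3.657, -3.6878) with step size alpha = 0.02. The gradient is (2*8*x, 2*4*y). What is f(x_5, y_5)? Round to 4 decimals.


Gradient descent on f(x,y) = 8*x^2 + 4*y^2.
Starting point: (-3.657, -3.6878), alpha = 0.02
Step 1: grad_x = 2*8*-3.657 = -58.512, grad_y = 2*4*-3.6878 = -29.5024
  x_1 = -3.657 - 0.02*-58.512 = -2.4868
  y_1 = -3.6878 - 0.02*-29.5024 = -3.0978
Step 2: grad_x = 2*8*-2.4868 = -39.7882, grad_y = 2*4*-3.0978 = -24.782
  x_2 = -2.4868 - 0.02*-39.7882 = -1.691
  y_2 = -3.0978 - 0.02*-24.782 = -2.6021
Step 3: grad_x = 2*8*-1.691 = -27.0559, grad_y = 2*4*-2.6021 = -20.8169
  x_3 = -1.691 - 0.02*-27.0559 = -1.1499
  y_3 = -2.6021 - 0.02*-20.8169 = -2.1858
Step 4: grad_x = 2*8*-1.1499 = -18.398, grad_y = 2*4*-2.1858 = -17.4862
  x_4 = -1.1499 - 0.02*-18.398 = -0.7819
  y_4 = -2.1858 - 0.02*-17.4862 = -1.8361
Step 5: grad_x = 2*8*-0.7819 = -12.5107, grad_y = 2*4*-1.8361 = -14.6884
  x_5 = -0.7819 - 0.02*-12.5107 = -0.5317
  y_5 = -1.8361 - 0.02*-14.6884 = -1.5423
f(-0.5317, -1.5423) = 8*(-0.5317)^2 + 4*(-1.5423)^2 = 11.7762


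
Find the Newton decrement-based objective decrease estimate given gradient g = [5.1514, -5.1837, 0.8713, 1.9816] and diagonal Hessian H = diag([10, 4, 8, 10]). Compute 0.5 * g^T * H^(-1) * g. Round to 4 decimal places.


Step 1: H is diagonal, so H^(-1) * g = [0.5151, -1.2959, 0.1089, 0.1982].
Step 2: g^T H^(-1) g = sum_i g_i^2 / H_ii
  = (5.1514)^2/10 + (-5.1837)^2/4 + (0.8713)^2/8 + (1.9816)^2/10
  = 2.6537 + 6.7177 + 0.0949 + 0.3927 = 9.8589
Step 3: Objective decrease = 0.5 * g^T H^(-1) g = 4.9295


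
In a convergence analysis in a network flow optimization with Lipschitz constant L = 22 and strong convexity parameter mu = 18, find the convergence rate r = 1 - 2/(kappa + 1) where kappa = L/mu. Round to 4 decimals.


Step 1: Compute the condition number.
kappa = L/mu = 22/18 = 1.2222
Step 2: Compute the convergence rate.
r = 1 - 2/(kappa + 1) = 1 - 2*mu/(L + mu) = (L - mu)/(L + mu) = 4/40 = 0.1


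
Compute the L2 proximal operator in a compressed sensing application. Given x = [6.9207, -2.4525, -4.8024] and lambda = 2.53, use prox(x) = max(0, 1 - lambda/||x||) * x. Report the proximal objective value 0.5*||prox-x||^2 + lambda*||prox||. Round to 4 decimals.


Step 1: Compute ||x||.
||x|| = 8.7735
Step 2: Compute scaling factor.
scale = max(0, 1 - 2.53/8.7735) = 0.7116
Step 3: prox(x) = [4.925, -1.7453, -3.4175]
||prox(x)|| = 6.2435
Step 4: Proximal objective.
0.5*||prox-x||^2 = 3.2005
lambda*||prox|| = 15.7961
Total = 18.9964


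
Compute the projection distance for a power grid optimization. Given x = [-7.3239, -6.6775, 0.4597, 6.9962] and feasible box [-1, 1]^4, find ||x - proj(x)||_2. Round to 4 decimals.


Project each component onto [-1, 1].
clip(-7.3239) = -1.0, clip(-6.6775) = -1.0, clip(0.4597) = 0.4597, clip(6.9962) = 1.0
Projection = [-1.0, -1.0, 0.4597, 1.0]
Squared diffs: [39.9917, 32.234, 0.0, 35.9544]
Distance = sqrt(108.1801) = 10.401


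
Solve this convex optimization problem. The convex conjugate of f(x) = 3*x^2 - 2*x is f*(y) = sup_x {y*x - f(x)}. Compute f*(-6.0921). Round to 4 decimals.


f*(y) = sup_x {y*x - a*x^2 - b*x} = sup_x {(y-b)*x - a*x^2}
FOC: (y - b) - 2a*x = 0 => x* = (y - b)/(2a)
x* = (-6.0921 + 2)/(2*3) = -0.682
f*(-6.0921) = (y-b)^2/(4a) = (-6.0921 + 2)^2/(4*3)
= 16.7453/12 = 1.3954


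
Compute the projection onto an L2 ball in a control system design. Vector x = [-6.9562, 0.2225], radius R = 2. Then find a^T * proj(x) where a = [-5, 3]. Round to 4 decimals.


Step 1: Compute ||x|| (intermediates to 6 decimals).
||x|| = sqrt((-6.9562)^2 + 0.2225^2) = 6.959758
Step 2: Project.
Since ||x|| > R, scale = R/||x|| = 2/6.959758 = 0.287366, proj(x) = scale * x
proj(x) = [-1.998975, 0.063939]
Step 3: Dot product.
a^T * proj(x) = -5*(-1.998975) + 3*0.063939 = 10.1867


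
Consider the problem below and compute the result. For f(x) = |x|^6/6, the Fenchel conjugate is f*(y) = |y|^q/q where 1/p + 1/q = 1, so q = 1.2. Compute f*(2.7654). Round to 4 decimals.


The conjugate exponent q satisfies 1/p + 1/q = 1.
p = 6, so q = 6/(6 - 1) = 1.2
|y|^q = 2.7654^1.2 = 3.3893
f*(2.7654) = 3.3893 / 1.2 = 2.8244


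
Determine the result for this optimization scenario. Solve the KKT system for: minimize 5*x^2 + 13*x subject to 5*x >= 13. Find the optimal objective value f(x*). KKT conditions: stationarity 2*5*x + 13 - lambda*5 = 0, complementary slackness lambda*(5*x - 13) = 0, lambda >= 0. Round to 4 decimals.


Step 1: Try lambda = 0 (constraint inactive).
x_unc = -13/(2*5) = -1.3
Check: 5*-1.3 = -6.5 < 13 -- violated!
Step 2: Constraint must be active: 5*x = 13
x* = 13/5 = 2.6
lambda = (2*5*2.6 + 13)/5 = 7.8
Step 3: Compute optimal value.
f(x*) = 5*2.6^2 + 13*2.6 = 67.6


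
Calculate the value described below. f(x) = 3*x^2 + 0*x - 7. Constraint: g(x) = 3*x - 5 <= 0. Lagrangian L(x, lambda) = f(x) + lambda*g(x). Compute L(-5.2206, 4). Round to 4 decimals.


Step 1: Evaluate f(x).
f(-5.2206) = 3*(-5.2206)^2 + 0*(-5.2206) - 7 = 74.764
Step 2: Evaluate g(x).
g(-5.2206) = 3*-5.2206 - 5 = -20.6618
Step 3: Compute Lagrangian.
L = 74.764 + 4*-20.6618 = -7.8832


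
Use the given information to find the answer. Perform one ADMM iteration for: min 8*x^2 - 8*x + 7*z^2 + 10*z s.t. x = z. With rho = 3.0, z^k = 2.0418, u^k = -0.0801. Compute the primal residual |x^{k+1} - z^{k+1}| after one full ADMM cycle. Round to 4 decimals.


ADMM iteration with rho = 3.0, z^k = 2.0418, u^k = -0.0801
Step 1: x-update.
Minimize 8*x^2 - 8*x + (3.0/2)*(x - 2.0418 - 0.0801)^2
FOC: (2*8 + 3.0)*x = 8 + 3.0*(2.0418 + 0.0801)
x^{k+1} = 0.7561
Step 2: z-update.
Minimize 7*z^2 + 10*z + (3.0/2)*(0.7561 - z - 0.0801)^2
FOC: (2*7 + 3.0)*z = -10 + 3.0*(0.7561 - 0.0801)
z^{k+1} = -0.4689
Step 3: u-update.
u^{k+1} = -0.0801 + 0.7561 + 0.4689 = 1.1449
Step 4: Primal residual = |0.7561 + 0.4689| = 1.225


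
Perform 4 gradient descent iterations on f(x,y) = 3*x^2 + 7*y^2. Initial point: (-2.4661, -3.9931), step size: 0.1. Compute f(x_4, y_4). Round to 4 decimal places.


Gradient descent on f(x,y) = 3*x^2 + 7*y^2.
Starting point: (-2.4661, -3.9931), alpha = 0.1
Step 1: grad_x = 2*3*-2.4661 = -14.7966, grad_y = 2*7*-3.9931 = -55.9034
  x_1 = -2.4661 - 0.1*-14.7966 = -0.9864
  y_1 = -3.9931 - 0.1*-55.9034 = 1.5972
Step 2: grad_x = 2*3*-0.9864 = -5.9186, grad_y = 2*7*1.5972 = 22.3614
  x_2 = -0.9864 - 0.1*-5.9186 = -0.3946
  y_2 = 1.5972 - 0.1*22.3614 = -0.6389
Step 3: grad_x = 2*3*-0.3946 = -2.3675, grad_y = 2*7*-0.6389 = -8.9445
  x_3 = -0.3946 - 0.1*-2.3675 = -0.1578
  y_3 = -0.6389 - 0.1*-8.9445 = 0.2556
Step 4: grad_x = 2*3*-0.1578 = -0.947, grad_y = 2*7*0.2556 = 3.5778
  x_4 = -0.1578 - 0.1*-0.947 = -0.0631
  y_4 = 0.2556 - 0.1*3.5778 = -0.1022
f(-0.0631, -0.1022) = 3*(-0.0631)^2 + 7*(-0.1022)^2 = 0.0851


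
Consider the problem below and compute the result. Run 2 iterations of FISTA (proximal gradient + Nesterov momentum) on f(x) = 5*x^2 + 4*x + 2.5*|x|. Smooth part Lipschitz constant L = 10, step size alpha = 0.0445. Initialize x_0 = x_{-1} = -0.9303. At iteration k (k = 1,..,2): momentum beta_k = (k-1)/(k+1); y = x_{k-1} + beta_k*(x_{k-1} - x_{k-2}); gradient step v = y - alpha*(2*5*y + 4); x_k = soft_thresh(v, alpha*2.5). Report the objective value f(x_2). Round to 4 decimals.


FISTA on f(x) = 5*x^2 + 4*x + 2.5*|x|
L = 10, alpha = 0.0445
Iteration 1: beta = 0.0, y = -0.9303 + 0.0*(-0.9303 + 0.9303) = -0.9303
  grad(y) = -5.303, v = y - alpha*grad = -0.6943
  prox(v) = soft_thresh(-0.6943, 0.1113) = -0.5831
Iteration 2: beta = 0.3333, y = -0.5831 + 0.3333*(-0.5831 + 0.9303) = -0.4673
  grad(y) = -0.6732, v = y - alpha*grad = -0.4374
  prox(v) = soft_thresh(-0.4374, 0.1113) = -0.3261
f(x_2) = 5*(-0.3261)^2 + 4*(-0.3261) + 2.5*|-0.3261| = 0.0426


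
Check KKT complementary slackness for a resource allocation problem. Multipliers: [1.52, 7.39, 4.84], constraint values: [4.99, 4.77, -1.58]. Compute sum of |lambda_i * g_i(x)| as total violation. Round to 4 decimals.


KKT complementary slackness check:
lambda_1 * g_1 = 1.52 * 4.99 = 7.5848
lambda_2 * g_2 = 7.39 * 4.77 = 35.2503
lambda_3 * g_3 = 4.84 * -1.58 = -7.6472
Total violation = 7.5848 + 35.2503 + 7.6472 = 50.4823


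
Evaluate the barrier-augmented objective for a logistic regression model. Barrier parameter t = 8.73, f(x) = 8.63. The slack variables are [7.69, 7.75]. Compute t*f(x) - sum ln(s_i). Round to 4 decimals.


Step 1: Compute log-barrier.
ln values: [2.0399, 2.0477]
phi = -(2.0399 + 2.0477) = -4.0876
Step 2: Compute augmented objective.
t*f(x) = 8.73*8.63 = 75.3399
Total = 75.3399 - 4.0876 = 71.2523


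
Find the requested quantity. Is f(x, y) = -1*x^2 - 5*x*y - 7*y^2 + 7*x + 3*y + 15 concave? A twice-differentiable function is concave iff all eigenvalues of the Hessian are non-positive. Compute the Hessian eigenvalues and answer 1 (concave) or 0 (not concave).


The Hessian of f(x,y) = -1*x^2 - 5*x*y - 7*y^2 + 7*x + 3*y + 15 is:
H = [[-2, -5], [-5, -14]]
Trace = -2 - 14 = -16
Determinant = -2*-14 - (-5)^2 = 3
Discriminant = (-16)^2 - 4*3 = 244.0
Eigenvalues: lambda_1 = -15.8102, lambda_2 = -0.1898
The function is concave.

1


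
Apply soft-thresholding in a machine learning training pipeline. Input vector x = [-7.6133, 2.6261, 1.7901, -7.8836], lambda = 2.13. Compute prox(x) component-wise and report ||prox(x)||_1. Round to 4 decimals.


Soft-thresholding with lambda = 2.13:
prox(-7.6133) = sign(-7.6133)*max(|-7.6133| - 2.13, 0) = -5.4833
prox(2.6261) = sign(2.6261)*max(|2.6261| - 2.13, 0) = 0.4961
prox(1.7901) = sign(1.7901)*max(|1.7901| - 2.13, 0) = 0.0
prox(-7.8836) = sign(-7.8836)*max(|-7.8836| - 2.13, 0) = -5.7536
prox(x) = [-5.4833, 0.4961, 0.0, -5.7536]
||prox(x)||_1 = 5.4833 + 0.4961 + 0.0 + 5.7536 = 11.733


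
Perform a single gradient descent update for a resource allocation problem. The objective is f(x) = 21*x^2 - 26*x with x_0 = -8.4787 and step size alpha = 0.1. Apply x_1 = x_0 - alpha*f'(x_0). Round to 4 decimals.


We compute the gradient at x_0 and apply the update.
f'(x) = 42*x - 26
f'(-8.4787) = 42*-8.4787 - 26 = -382.1054
x_1 = -8.4787 - 0.1*-382.1054 = 29.7318


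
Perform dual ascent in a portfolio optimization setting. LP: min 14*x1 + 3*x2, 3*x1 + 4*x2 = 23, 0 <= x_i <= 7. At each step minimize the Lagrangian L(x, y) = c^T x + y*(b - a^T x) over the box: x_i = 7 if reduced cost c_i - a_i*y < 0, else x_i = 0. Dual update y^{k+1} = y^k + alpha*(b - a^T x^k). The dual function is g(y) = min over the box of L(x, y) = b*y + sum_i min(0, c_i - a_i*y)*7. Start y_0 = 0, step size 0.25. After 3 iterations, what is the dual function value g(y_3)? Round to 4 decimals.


Dual ascent for LP: min 14*x1 + 3*x2, 3*x1 + 4*x2 = 23, 0 <= x_i <= 7
Step 1: y^k = 0.0, reduced costs: (14.0, 3.0)
  x^k = (0.0, 0.0), subgradient = b - a^T x = 23.0
  y^{k+1} = 0.0 + 0.25*23.0 = 5.75
Step 2: y^k = 5.75, reduced costs: (-3.25, -20.0)
  x^k = (7.0, 7.0), subgradient = b - a^T x = -26.0
  y^{k+1} = 5.75 + 0.25*-26.0 = -0.75
Step 3: y^k = -0.75, reduced costs: (16.25, 6.0)
  x^k = (0.0, 0.0), subgradient = b - a^T x = 23.0
  y^{k+1} = -0.75 + 0.25*23.0 = 5.0
Dual objective at y_3 = 5.0: reduced costs (-1.0, -17.0), box minimizer x = (7.0, 7.0)
g(y_3) = b*y + (c1 - a1*y)*x1 + (c2 - a2*y)*x2 = 23*5.0 + (-1.0)*7.0 + (-17.0)*7.0 = 115.0 - 7.0 - 119.0 = -11.0


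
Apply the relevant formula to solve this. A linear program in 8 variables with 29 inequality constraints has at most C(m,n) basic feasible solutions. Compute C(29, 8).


Each vertex corresponds to some choice of n active constraints out of m, so the number of vertices is at most C(m, n) = m! / (n!(m-n)!).
m = 29, n = 8
Numerator: 29 * 28 * 27 * 26 * 25 * 24 * 23 * 22
Denominator: 8! = 40320
C(29, 8) = 4292145


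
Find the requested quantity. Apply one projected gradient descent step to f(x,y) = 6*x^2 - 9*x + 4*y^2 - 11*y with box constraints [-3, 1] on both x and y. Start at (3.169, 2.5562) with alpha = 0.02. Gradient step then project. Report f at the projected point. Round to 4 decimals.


Step 1: Compute gradient at (3.169, 2.5562).
grad_x = 2*6*3.169 - 9 = 29.028
grad_y = 2*4*2.5562 - 11 = 9.4496
Step 2: Gradient step.
x_raw = 3.169 - 0.02*29.028 = 2.5884
y_raw = 2.5562 - 0.02*9.4496 = 2.3672
Step 3: Project onto [-3, 1].
x_proj = clip(2.5884) = 1.0
y_proj = clip(2.3672) = 1.0
Step 4: Evaluate f.
f(1.0, 1.0) = -10.0


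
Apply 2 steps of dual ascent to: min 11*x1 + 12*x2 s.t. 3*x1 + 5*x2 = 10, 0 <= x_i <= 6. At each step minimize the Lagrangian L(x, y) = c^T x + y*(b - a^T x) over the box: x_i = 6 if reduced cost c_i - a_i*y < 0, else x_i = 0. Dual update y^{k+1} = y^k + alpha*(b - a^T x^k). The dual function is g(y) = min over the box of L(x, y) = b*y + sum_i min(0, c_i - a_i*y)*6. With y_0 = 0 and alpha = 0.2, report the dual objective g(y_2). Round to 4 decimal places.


Dual ascent for LP: min 11*x1 + 12*x2, 3*x1 + 5*x2 = 10, 0 <= x_i <= 6
Step 1: y^k = 0.0, reduced costs: (11.0, 12.0)
  x^k = (0.0, 0.0), subgradient = b - a^T x = 10.0
  y^{k+1} = 0.0 + 0.2*10.0 = 2.0
Step 2: y^k = 2.0, reduced costs: (5.0, 2.0)
  x^k = (0.0, 0.0), subgradient = b - a^T x = 10.0
  y^{k+1} = 2.0 + 0.2*10.0 = 4.0
Dual objective at y_2 = 4.0: reduced costs (-1.0, -8.0), box minimizer x = (6.0, 6.0)
g(y_2) = b*y + (c1 - a1*y)*x1 + (c2 - a2*y)*x2 = 10*4.0 + (-1.0)*6.0 + (-8.0)*6.0 = 40.0 - 6.0 - 48.0 = -14.0


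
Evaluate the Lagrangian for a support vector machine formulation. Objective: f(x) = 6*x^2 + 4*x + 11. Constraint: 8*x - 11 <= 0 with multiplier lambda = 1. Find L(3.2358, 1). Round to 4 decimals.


Step 1: Evaluate f(x).
f(3.2358) = 6*3.2358^2 + 4*3.2358 + 11 = 86.7656
Step 2: Evaluate g(x).
g(3.2358) = 8*3.2358 - 11 = 14.8864
Step 3: Compute Lagrangian.
L = 86.7656 + 1*14.8864 = 101.652


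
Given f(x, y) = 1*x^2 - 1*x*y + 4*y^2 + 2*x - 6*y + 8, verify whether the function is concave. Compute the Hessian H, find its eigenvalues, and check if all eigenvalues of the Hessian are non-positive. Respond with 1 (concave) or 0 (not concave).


The Hessian of f(x,y) = 1*x^2 - 1*x*y + 4*y^2 + 2*x - 6*y + 8 is:
H = [[2, -1], [-1, 8]]
Trace = 2 + 8 = 10
Determinant = 2*8 - (-1)^2 = 15
Discriminant = (10)^2 - 4*15 = 40.0
Eigenvalues: lambda_1 = 1.8377, lambda_2 = 8.1623
The function is not concave.

0


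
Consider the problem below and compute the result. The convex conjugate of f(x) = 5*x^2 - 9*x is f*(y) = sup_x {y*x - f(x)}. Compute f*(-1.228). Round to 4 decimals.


f*(y) = sup_x {y*x - a*x^2 - b*x} = sup_x {(y-b)*x - a*x^2}
FOC: (y - b) - 2a*x = 0 => x* = (y - b)/(2a)
x* = (-1.228 + 9)/(2*5) = 0.7772
f*(-1.228) = (y-b)^2/(4a) = (-1.228 + 9)^2/(4*5)
= 60.404/20 = 3.0202
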